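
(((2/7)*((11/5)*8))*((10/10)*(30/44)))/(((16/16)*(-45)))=-8/105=-0.08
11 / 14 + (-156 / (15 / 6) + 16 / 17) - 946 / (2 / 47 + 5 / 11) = -1963.72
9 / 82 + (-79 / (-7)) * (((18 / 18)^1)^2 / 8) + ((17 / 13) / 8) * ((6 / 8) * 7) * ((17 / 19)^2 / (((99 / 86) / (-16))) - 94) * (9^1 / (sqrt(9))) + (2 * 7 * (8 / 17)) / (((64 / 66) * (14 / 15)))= -81171853171 / 309992144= -261.85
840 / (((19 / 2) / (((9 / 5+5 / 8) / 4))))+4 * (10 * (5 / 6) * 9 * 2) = 24837 / 38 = 653.61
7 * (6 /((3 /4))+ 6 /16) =469 /8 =58.62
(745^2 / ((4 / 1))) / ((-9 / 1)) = -555025 / 36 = -15417.36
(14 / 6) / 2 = 7 / 6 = 1.17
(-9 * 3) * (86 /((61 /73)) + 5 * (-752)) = 6023214 /61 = 98741.21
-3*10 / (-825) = 2 / 55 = 0.04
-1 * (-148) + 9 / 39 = 1927 / 13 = 148.23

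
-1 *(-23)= 23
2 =2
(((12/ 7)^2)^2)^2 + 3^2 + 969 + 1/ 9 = 54617378467/ 51883209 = 1052.70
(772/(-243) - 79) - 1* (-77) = -1258/243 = -5.18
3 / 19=0.16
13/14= 0.93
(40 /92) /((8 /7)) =35 /92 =0.38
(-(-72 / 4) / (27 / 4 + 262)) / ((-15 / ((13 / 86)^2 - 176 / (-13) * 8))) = -12498918 / 25839775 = -0.48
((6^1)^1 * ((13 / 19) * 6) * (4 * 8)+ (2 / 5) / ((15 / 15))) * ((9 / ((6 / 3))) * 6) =2022786 / 95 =21292.48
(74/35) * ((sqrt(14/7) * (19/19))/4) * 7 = 37 * sqrt(2)/10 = 5.23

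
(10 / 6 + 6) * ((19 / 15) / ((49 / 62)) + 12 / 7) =25.43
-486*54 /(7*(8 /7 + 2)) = -13122 /11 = -1192.91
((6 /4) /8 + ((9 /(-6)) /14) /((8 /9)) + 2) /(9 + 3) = 463 /2688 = 0.17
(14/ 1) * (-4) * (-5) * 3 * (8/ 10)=672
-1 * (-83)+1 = 84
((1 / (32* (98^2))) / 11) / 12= 0.00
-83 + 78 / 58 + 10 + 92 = 590 / 29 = 20.34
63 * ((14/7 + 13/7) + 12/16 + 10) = 3681/4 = 920.25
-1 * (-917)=917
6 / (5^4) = 6 / 625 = 0.01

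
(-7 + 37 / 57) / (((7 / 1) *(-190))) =0.00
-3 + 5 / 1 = 2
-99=-99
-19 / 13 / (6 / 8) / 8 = -19 / 78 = -0.24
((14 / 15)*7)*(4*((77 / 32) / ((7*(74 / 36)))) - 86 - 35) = -786.16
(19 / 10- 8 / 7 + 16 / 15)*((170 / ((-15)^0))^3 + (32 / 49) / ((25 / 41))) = 384176212916 / 42875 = 8960378.14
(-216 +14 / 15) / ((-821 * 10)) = 1613 / 61575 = 0.03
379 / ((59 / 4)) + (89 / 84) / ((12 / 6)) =259939 / 9912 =26.22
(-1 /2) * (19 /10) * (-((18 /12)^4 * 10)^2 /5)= 486.95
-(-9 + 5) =4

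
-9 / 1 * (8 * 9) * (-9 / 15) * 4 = 7776 / 5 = 1555.20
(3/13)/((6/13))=1/2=0.50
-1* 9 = -9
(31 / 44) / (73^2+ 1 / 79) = 2449 / 18523648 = 0.00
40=40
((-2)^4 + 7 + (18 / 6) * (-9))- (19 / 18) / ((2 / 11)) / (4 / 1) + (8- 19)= -2369 / 144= -16.45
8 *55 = 440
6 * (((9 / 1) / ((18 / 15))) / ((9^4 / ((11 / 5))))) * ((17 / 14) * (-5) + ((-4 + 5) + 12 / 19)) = -12991 / 193914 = -0.07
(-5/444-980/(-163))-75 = -4993595/72372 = -69.00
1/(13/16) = 16/13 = 1.23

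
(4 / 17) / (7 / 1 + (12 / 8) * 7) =8 / 595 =0.01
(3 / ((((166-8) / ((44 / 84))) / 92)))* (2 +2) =2024 / 553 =3.66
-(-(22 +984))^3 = 1018108216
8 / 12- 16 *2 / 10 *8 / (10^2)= 154 / 375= 0.41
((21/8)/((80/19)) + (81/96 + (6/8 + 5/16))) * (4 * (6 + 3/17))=33999/544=62.50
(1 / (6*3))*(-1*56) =-28 / 9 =-3.11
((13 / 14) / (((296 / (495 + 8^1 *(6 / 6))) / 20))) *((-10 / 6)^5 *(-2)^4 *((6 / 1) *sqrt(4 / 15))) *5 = -1634750000 *sqrt(15) / 62937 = -100598.37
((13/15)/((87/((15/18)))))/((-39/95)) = -95/4698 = -0.02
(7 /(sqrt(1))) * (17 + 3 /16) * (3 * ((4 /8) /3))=60.16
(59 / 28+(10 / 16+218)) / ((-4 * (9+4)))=-12361 / 2912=-4.24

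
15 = 15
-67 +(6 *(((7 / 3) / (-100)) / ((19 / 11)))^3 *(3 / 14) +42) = -514425065219 / 20577000000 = -25.00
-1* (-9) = 9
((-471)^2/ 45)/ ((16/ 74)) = 22800.32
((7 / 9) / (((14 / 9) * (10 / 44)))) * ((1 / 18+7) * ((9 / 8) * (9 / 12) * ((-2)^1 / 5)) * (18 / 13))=-37719 / 5200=-7.25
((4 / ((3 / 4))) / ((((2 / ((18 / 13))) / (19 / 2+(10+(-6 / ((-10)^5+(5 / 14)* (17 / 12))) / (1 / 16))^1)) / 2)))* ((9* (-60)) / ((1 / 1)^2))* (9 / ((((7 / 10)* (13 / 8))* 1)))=-2445628917703680 / 3974859889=-615274.25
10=10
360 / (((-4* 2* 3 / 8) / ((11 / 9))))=-440 / 3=-146.67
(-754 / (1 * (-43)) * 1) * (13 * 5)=1139.77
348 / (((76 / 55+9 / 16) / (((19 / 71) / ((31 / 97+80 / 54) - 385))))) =-262738080 / 2102036011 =-0.12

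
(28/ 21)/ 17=4/ 51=0.08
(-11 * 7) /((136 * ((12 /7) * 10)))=-539 /16320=-0.03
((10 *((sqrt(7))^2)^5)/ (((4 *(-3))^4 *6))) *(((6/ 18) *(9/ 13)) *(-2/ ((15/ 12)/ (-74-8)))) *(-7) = -4823609/ 16848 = -286.30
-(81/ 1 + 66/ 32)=-1329/ 16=-83.06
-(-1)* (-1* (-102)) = 102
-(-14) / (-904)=-7 / 452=-0.02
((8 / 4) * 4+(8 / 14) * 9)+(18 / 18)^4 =99 / 7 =14.14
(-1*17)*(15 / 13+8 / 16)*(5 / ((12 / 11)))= -40205 / 312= -128.86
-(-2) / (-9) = -2 / 9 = -0.22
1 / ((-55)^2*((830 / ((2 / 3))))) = 1 / 3766125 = 0.00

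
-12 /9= -4 /3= -1.33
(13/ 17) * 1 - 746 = -12669/ 17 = -745.24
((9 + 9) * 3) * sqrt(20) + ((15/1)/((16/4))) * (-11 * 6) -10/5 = -499/2 + 108 * sqrt(5) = -8.00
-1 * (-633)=633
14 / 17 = 0.82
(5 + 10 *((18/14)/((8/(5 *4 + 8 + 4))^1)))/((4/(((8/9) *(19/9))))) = 15010/567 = 26.47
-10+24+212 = 226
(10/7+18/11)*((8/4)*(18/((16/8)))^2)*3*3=344088/77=4468.68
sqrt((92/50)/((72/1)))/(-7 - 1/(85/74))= -17 * sqrt(23)/4014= -0.02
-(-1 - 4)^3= 125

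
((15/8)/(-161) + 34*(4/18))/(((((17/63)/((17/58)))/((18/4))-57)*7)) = -787041/41477464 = -0.02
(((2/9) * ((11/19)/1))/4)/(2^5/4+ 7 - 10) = 11/1710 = 0.01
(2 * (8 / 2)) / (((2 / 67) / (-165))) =-44220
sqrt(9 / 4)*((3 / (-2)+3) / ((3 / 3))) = 9 / 4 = 2.25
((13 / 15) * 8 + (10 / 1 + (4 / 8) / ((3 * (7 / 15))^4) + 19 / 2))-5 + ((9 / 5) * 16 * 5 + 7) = 6214874 / 36015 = 172.56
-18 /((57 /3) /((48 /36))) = -24 /19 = -1.26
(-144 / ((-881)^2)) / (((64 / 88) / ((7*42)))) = -58212 / 776161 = -0.07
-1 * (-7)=7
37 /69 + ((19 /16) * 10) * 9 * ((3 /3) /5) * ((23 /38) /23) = 1213 /1104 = 1.10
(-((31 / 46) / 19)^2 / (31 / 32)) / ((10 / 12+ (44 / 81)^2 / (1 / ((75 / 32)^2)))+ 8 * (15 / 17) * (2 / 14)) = -1376911872 / 3671343695735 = -0.00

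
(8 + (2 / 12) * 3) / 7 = 17 / 14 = 1.21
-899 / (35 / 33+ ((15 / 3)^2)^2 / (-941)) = -27916647 / 12310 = -2267.80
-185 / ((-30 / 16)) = 296 / 3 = 98.67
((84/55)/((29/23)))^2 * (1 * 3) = 11197872/2544025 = 4.40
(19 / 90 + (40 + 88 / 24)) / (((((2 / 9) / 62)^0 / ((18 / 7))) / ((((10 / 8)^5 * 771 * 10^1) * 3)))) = 28543865625 / 3584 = 7964248.22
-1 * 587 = -587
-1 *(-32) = 32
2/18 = 1/9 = 0.11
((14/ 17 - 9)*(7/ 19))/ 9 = -973/ 2907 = -0.33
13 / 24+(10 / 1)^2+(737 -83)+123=21061 / 24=877.54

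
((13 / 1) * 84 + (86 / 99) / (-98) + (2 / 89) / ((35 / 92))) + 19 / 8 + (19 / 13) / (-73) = 17936001290569 / 16388812440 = 1094.41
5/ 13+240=3125/ 13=240.38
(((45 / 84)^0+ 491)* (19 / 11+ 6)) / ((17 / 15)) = 36900 / 11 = 3354.55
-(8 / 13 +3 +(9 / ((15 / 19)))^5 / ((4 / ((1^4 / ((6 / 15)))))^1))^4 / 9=-3743886832823802754247461228472959348561 / 160655625000000000000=-23303801736315194405.72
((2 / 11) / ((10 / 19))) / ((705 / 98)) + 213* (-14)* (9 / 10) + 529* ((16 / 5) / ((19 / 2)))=-1845910537 / 736725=-2505.56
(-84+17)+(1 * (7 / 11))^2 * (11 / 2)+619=12193 / 22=554.23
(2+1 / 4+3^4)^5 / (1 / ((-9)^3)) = -2985029970014997 / 1024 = -2915068330092.77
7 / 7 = 1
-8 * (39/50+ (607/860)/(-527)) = -3529046/566525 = -6.23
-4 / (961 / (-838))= 3.49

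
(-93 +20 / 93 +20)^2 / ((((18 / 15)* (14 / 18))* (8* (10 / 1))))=6545623 / 92256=70.95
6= 6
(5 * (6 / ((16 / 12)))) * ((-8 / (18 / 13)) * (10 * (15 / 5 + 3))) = -7800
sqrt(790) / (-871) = -sqrt(790) / 871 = -0.03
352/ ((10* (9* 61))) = 176/ 2745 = 0.06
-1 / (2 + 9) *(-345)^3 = 3733056.82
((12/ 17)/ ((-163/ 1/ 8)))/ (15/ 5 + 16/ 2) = -96/ 30481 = -0.00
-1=-1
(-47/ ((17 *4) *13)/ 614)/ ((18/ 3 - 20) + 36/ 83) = 3901/ 611165776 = 0.00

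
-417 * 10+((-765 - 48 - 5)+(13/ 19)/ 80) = -7581747/ 1520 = -4987.99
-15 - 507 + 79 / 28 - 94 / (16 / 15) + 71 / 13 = -438141 / 728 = -601.84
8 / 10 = 4 / 5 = 0.80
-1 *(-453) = 453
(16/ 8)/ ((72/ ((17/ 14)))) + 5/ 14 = 197/ 504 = 0.39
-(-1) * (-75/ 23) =-75/ 23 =-3.26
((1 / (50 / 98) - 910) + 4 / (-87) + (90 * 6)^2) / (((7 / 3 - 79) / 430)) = -27186961259 / 16675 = -1630402.47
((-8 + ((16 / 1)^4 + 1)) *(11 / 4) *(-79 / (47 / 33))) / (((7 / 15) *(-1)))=21419169.45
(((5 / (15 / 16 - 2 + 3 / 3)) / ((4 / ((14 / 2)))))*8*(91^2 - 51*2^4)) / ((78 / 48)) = -66886400 / 13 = -5145107.69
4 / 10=2 / 5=0.40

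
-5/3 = -1.67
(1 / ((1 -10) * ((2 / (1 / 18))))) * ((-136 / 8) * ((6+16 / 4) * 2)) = 85 / 81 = 1.05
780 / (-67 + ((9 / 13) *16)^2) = 131820 / 9413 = 14.00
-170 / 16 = -10.62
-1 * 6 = -6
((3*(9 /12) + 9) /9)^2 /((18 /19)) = 475 /288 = 1.65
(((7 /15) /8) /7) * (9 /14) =0.01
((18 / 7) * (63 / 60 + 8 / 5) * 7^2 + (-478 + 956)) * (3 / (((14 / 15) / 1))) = 73071 / 28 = 2609.68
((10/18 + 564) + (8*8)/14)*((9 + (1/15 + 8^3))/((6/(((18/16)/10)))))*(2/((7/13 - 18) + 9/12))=-182157742/273735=-665.45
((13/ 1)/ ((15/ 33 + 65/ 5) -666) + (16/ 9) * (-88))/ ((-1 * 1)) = 10107911/ 64602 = 156.46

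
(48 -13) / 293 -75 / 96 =-6205 / 9376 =-0.66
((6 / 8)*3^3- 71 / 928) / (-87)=-18721 / 80736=-0.23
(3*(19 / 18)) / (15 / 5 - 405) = -0.01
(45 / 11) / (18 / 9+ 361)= 15 / 1331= 0.01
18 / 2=9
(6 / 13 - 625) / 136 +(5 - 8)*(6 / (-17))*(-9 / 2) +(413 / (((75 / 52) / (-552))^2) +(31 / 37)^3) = 3385943873844019973 / 55971565000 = 60494000.37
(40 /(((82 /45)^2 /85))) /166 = 860625 /139523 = 6.17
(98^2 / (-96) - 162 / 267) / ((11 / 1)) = -214985 / 23496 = -9.15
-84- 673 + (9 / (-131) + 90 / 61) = -6037946 / 7991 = -755.59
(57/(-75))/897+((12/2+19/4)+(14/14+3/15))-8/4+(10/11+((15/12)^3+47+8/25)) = 60.13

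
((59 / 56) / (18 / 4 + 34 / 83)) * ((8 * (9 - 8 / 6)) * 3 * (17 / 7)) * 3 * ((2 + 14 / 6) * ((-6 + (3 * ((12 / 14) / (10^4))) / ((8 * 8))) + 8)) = 111513924503059 / 44727200000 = 2493.20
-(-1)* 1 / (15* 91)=1 / 1365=0.00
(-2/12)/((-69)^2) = -1/28566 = -0.00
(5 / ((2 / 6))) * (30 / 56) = 225 / 28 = 8.04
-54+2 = -52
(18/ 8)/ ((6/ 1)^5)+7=24193/ 3456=7.00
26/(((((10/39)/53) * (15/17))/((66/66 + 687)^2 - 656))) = 71975729072/25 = 2879029162.88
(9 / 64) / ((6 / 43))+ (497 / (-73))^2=32304593 / 682112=47.36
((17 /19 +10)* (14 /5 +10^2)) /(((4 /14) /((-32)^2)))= 381330432 /95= 4014004.55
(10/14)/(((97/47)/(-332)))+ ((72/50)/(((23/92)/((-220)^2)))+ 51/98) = 2649033371/9506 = 278669.62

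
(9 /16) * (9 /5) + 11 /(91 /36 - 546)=310617 /313040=0.99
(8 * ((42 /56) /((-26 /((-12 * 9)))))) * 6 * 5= 747.69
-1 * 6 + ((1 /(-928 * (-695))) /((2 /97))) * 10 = -773855 /128992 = -6.00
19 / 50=0.38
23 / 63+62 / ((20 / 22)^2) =237463 / 3150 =75.39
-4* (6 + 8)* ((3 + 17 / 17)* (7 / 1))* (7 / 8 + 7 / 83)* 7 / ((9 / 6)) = -1747928 / 249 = -7019.79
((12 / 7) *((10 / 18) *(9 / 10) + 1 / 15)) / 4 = 17 / 70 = 0.24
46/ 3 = 15.33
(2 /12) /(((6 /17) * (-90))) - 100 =-324017 /3240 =-100.01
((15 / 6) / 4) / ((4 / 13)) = 65 / 32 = 2.03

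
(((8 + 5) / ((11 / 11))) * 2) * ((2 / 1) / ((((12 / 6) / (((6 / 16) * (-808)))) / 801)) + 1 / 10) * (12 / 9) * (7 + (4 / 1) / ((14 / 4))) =-2397904652 / 35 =-68511561.49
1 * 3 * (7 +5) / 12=3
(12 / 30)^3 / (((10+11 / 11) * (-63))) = -8 / 86625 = -0.00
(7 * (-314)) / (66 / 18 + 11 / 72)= -575.48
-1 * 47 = -47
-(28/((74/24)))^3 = -37933056/50653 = -748.88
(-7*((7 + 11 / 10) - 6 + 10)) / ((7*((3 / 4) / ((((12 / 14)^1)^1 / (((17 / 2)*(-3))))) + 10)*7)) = 968 / 6895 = 0.14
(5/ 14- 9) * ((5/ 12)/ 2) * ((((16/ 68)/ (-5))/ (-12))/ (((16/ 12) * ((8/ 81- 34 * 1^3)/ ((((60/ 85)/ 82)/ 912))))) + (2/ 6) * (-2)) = 23937080620123/ 19940972921856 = 1.20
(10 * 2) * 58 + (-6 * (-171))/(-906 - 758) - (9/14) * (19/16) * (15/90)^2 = 13504251/11648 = 1159.36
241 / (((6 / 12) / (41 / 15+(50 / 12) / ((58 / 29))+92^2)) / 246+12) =5020822649 / 249999473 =20.08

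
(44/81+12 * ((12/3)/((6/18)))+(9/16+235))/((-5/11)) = -5418787/6480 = -836.23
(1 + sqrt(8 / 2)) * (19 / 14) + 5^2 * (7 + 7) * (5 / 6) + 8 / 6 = 297.07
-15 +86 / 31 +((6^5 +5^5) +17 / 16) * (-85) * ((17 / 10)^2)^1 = -26566790479 / 9920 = -2678103.88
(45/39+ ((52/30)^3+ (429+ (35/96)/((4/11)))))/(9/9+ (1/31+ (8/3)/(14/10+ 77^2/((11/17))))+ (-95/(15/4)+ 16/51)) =-9863012246277211/542172523776000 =-18.19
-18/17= -1.06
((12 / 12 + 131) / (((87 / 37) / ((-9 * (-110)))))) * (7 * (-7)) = -78974280 / 29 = -2723251.03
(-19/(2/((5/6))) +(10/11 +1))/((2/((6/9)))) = -793/396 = -2.00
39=39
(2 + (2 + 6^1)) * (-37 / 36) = -185 / 18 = -10.28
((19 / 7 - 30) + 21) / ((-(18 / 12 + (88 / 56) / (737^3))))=3202524424 / 764238785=4.19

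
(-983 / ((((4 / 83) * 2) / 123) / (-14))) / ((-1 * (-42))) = 3345149 / 8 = 418143.62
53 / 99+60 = 5993 / 99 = 60.54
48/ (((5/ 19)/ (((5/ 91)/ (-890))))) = -456/ 40495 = -0.01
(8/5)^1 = 8/5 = 1.60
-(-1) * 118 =118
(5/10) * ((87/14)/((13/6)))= 261/182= 1.43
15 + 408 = 423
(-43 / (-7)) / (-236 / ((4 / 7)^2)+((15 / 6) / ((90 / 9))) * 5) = -86 / 10101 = -0.01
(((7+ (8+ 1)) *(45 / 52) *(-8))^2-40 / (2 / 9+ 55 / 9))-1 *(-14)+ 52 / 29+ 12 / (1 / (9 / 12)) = 1144274189 / 93119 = 12288.30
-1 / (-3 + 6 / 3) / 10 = 0.10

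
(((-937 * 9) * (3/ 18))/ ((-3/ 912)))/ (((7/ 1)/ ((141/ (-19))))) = -3170808/ 7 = -452972.57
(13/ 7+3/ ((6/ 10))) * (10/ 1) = 480/ 7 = 68.57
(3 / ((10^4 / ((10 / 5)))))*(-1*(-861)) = 2583 / 5000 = 0.52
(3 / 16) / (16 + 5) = 1 / 112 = 0.01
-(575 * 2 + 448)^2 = -2553604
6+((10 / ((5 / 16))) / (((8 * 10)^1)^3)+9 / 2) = 168001 / 16000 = 10.50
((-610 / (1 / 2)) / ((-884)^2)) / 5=-61 / 195364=-0.00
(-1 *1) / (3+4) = -1 / 7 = -0.14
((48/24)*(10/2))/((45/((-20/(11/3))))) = -40/33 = -1.21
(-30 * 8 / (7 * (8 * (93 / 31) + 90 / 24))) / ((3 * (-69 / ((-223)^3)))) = -3548661440 / 53613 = -66190.32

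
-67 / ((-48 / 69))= 1541 / 16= 96.31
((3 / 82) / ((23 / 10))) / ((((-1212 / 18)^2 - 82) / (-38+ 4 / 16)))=-20385 / 151128952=-0.00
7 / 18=0.39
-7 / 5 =-1.40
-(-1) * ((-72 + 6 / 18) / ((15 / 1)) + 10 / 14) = -256 / 63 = -4.06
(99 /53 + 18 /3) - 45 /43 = 15546 /2279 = 6.82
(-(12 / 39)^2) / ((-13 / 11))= 176 / 2197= 0.08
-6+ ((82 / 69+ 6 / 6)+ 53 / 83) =-18172 / 5727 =-3.17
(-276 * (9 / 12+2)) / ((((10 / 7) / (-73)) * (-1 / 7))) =-2714943 / 10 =-271494.30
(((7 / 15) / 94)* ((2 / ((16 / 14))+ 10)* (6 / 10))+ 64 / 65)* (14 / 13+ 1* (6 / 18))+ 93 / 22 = 1263791 / 223080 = 5.67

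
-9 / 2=-4.50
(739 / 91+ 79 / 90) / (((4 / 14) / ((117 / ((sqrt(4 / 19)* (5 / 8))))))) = 12849.86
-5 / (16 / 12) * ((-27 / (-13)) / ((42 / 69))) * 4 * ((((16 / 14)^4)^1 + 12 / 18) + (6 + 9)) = -388544175 / 436982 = -889.15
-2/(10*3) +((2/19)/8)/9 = -223/3420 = -0.07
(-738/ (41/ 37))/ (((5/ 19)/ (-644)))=8149176/ 5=1629835.20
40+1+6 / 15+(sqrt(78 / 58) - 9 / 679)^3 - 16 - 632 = -27537088304493 / 45391791655+17987646*sqrt(1131) / 387735481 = -605.09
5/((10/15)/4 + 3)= 30/19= 1.58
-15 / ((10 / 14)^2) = -147 / 5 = -29.40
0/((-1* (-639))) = 0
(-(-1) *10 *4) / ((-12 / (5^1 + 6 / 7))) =-410 / 21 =-19.52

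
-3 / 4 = -0.75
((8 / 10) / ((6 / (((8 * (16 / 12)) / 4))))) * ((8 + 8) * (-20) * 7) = -7168 / 9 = -796.44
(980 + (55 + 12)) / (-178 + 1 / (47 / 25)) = -5.90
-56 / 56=-1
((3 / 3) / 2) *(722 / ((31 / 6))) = 69.87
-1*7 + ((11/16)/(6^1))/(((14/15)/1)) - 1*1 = -3529/448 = -7.88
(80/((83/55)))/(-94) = -2200/3901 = -0.56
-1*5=-5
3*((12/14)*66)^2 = 470448/49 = 9600.98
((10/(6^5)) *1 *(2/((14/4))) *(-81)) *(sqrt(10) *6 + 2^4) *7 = -5 *sqrt(10)/2 - 20/3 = -14.57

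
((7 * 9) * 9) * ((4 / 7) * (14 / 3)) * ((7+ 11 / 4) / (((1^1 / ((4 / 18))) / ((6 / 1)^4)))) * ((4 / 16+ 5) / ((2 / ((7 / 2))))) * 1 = 39007332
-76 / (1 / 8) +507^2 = 256441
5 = 5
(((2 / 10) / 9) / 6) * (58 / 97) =29 / 13095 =0.00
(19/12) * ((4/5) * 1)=19/15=1.27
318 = 318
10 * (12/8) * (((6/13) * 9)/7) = 810/91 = 8.90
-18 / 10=-9 / 5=-1.80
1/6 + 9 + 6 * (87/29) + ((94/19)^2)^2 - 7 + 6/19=484465141/781926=619.58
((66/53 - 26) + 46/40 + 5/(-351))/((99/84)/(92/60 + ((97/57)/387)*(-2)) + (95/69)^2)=-287983886889223/32538948242775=-8.85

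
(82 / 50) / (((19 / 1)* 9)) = 0.01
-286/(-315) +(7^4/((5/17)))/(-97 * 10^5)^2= 26909740002571471/29638350000000000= 0.91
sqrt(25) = 5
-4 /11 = -0.36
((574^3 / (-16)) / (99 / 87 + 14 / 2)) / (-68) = 685557187 / 32096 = 21359.58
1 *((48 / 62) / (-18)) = -4 / 93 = -0.04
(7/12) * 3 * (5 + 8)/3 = 91/12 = 7.58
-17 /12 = -1.42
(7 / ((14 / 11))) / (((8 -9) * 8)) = -11 / 16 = -0.69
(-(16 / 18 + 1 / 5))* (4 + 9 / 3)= -343 / 45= -7.62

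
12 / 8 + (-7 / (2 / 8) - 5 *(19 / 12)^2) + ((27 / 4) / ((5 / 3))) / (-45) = -140849 / 3600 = -39.12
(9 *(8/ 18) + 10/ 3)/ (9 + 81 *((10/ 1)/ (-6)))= -11/ 189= -0.06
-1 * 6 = -6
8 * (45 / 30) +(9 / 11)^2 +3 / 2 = 14.17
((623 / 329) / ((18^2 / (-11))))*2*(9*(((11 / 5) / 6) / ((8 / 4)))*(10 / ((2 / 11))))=-118459 / 10152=-11.67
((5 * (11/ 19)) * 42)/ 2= 1155/ 19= 60.79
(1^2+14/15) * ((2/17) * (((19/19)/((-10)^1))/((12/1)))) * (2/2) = -29/15300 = -0.00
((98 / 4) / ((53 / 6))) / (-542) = -147 / 28726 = -0.01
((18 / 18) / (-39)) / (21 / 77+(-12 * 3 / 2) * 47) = 11 / 362817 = 0.00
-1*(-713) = 713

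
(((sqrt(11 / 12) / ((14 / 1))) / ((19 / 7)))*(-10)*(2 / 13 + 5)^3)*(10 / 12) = -7519075*sqrt(33) / 1502748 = -28.74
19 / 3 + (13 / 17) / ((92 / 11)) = 30145 / 4692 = 6.42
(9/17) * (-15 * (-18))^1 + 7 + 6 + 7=2770/17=162.94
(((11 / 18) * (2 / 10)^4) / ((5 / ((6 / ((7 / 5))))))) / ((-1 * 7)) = -11 / 91875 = -0.00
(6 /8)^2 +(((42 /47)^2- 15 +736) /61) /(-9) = -14596579 /19403856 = -0.75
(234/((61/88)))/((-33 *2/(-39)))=12168/61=199.48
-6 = -6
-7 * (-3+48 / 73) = 1197 / 73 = 16.40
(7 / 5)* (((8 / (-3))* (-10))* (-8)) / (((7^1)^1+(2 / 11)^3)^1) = -1192576 / 27975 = -42.63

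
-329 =-329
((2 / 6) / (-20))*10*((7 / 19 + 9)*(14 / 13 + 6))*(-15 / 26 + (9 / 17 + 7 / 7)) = -1723574 / 163761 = -10.52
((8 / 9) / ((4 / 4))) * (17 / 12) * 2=68 / 27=2.52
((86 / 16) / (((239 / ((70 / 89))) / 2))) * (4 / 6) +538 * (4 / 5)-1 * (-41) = 150414766 / 319065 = 471.42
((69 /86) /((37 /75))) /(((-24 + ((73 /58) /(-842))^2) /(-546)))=134776186127856 /3642684370817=37.00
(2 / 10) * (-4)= -4 / 5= -0.80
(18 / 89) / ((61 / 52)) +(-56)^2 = 17026280 / 5429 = 3136.17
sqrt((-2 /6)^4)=1 /9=0.11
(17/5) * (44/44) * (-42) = -714/5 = -142.80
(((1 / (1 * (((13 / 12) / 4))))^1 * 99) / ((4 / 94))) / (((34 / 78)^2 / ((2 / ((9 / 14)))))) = 40648608 / 289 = 140652.62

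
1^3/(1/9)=9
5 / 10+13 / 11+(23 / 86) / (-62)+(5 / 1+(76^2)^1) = 339165601 / 58652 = 5782.68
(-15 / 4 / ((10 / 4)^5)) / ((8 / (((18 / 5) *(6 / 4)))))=-81 / 3125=-0.03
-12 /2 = -6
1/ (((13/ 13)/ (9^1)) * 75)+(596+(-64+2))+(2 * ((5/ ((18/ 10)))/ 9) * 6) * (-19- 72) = 133031/ 675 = 197.08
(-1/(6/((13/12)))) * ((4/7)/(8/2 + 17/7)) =-13/810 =-0.02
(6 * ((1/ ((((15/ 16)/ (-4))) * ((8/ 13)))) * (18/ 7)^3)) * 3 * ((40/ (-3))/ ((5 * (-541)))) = -9704448/ 927815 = -10.46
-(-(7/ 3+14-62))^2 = -18769/ 9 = -2085.44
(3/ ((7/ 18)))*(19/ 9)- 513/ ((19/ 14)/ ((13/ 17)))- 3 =-32817/ 119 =-275.77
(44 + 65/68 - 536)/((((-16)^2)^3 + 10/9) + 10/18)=-100173/3422552404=-0.00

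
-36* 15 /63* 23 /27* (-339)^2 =-5873740 /7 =-839105.71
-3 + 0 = -3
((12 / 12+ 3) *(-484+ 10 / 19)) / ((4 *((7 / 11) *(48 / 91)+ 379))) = -1313598 / 1030655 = -1.27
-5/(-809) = 5/809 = 0.01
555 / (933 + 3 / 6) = 1110 / 1867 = 0.59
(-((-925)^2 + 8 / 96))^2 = 105421576785001 / 144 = 732094283229.17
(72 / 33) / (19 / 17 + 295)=68 / 9229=0.01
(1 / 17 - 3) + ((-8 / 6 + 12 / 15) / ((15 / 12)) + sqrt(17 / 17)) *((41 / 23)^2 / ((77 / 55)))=-1548439 / 944265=-1.64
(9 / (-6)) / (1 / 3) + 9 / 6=-3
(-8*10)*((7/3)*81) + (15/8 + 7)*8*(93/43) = -643557/43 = -14966.44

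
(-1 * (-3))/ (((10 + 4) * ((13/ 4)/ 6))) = 36/ 91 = 0.40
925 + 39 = 964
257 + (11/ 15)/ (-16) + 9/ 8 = 61939/ 240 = 258.08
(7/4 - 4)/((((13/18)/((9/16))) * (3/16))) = -243/26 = -9.35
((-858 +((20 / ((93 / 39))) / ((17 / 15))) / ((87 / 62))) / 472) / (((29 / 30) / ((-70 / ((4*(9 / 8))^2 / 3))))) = 147137900 / 7591707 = 19.38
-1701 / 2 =-850.50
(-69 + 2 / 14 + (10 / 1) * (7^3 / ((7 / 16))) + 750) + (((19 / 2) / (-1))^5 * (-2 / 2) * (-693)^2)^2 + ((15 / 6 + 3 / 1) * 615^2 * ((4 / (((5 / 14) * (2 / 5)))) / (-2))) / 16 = 9898445312054966420548559 / 7168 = 1380921500007668306438.14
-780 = -780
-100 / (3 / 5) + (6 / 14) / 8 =-166.61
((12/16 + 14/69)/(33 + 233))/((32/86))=11309/1174656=0.01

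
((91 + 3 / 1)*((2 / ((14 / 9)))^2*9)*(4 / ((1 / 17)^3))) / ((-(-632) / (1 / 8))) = 168334119 / 30968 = 5435.74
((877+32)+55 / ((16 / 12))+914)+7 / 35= 37289 / 20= 1864.45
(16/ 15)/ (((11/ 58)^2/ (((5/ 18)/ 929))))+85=258005567/ 3035043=85.01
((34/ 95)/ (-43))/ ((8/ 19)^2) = -323/ 6880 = -0.05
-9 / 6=-3 / 2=-1.50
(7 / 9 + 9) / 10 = 44 / 45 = 0.98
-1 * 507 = -507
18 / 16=9 / 8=1.12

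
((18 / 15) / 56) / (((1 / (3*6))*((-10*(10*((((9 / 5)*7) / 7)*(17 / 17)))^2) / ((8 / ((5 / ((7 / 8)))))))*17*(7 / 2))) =-1 / 357000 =-0.00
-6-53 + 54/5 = -241/5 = -48.20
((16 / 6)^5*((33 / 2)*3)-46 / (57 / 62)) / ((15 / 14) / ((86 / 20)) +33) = 255743747 / 1283526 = 199.25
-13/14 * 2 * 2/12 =-13/42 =-0.31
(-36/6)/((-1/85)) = 510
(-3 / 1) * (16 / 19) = -48 / 19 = -2.53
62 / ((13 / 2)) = 124 / 13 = 9.54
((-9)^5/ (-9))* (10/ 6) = 10935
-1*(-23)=23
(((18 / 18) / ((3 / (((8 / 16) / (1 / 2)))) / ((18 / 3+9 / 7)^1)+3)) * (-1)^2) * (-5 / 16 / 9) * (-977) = 83045 / 8352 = 9.94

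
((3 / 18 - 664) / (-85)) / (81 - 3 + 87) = 3983 / 84150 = 0.05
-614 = -614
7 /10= 0.70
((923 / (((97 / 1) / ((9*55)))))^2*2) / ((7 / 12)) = 5009853677400 / 65863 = 76064765.91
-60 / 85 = -12 / 17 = -0.71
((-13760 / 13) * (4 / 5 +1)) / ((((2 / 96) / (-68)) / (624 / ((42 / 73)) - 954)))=73890275328 / 91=811981047.56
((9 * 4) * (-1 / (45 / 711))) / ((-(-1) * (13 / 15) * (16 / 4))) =-164.08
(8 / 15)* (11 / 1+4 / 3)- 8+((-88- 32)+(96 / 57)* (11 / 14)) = -120.10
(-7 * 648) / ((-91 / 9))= 5832 / 13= 448.62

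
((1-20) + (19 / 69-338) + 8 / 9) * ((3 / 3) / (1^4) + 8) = -73658 / 23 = -3202.52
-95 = -95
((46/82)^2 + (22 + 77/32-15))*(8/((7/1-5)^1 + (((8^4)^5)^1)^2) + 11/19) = 5.63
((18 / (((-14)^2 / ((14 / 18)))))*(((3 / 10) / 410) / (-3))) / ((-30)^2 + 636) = -1 / 88166400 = -0.00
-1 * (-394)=394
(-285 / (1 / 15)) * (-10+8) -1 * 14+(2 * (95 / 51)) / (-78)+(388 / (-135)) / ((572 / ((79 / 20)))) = 56027299429 / 6563700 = 8535.93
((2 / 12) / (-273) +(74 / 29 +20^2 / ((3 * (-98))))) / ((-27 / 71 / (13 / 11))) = -28107551 / 7596666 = -3.70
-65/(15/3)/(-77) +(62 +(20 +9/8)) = 51309/616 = 83.29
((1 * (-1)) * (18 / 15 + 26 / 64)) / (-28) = 257 / 4480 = 0.06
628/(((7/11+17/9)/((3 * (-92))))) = -8579736/125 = -68637.89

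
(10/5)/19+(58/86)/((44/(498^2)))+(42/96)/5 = 2733142669/718960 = 3801.52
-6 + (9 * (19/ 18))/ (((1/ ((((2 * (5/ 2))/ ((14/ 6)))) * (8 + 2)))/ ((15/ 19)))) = 1083/ 7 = 154.71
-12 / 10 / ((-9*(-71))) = -2 / 1065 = -0.00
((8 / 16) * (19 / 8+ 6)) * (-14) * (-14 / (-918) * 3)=-3283 / 1224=-2.68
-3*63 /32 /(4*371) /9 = -3 /6784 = -0.00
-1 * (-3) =3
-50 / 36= -25 / 18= -1.39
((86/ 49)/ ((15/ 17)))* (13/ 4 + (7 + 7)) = 16813/ 490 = 34.31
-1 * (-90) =90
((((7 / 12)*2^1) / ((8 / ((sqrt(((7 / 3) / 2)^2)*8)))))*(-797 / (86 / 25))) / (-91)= 139475 / 40248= 3.47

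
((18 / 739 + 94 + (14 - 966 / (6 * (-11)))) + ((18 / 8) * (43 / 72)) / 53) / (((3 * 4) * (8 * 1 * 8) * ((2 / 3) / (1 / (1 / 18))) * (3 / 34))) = 86263766961 / 1764708352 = 48.88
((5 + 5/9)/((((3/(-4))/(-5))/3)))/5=200/9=22.22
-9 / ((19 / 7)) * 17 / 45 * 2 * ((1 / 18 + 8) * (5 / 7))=-2465 / 171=-14.42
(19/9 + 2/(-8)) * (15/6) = 335/72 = 4.65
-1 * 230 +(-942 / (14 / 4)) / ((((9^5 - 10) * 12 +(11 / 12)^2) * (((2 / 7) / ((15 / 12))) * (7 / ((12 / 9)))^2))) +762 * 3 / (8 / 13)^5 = 2102658820845613363 / 81902897348608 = 25672.58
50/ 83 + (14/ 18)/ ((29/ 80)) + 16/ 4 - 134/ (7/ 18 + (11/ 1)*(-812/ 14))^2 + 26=32.75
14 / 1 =14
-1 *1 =-1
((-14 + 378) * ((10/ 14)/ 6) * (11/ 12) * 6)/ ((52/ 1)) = 55/ 12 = 4.58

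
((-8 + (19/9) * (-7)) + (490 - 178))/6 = 2603/54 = 48.20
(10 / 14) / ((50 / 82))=41 / 35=1.17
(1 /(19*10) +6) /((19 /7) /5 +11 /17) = 135779 /26904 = 5.05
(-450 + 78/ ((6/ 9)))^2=110889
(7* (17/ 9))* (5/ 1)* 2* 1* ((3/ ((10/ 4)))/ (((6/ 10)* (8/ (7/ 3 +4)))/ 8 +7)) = 22610/ 1011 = 22.36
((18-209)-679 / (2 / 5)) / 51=-1259 / 34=-37.03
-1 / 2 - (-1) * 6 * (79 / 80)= 5.42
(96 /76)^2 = 576 /361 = 1.60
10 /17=0.59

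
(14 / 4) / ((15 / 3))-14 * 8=-1113 / 10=-111.30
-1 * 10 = -10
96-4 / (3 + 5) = 95.50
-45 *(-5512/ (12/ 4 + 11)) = 124020/ 7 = 17717.14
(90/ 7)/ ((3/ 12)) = 360/ 7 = 51.43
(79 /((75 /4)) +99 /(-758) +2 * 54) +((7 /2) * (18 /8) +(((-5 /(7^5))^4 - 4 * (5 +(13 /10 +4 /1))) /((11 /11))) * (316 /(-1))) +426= 13565.16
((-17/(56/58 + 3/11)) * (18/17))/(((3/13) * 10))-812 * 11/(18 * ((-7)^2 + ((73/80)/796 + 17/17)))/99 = -3259719035633/509372078175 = -6.40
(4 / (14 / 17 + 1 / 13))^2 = 781456 / 39601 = 19.73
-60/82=-30/41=-0.73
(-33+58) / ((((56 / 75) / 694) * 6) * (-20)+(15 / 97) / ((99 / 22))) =-12622125 / 47834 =-263.87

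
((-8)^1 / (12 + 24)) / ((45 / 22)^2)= -968 / 18225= -0.05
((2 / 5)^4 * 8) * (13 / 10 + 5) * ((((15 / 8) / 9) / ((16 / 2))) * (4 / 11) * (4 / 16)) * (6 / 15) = 42 / 34375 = 0.00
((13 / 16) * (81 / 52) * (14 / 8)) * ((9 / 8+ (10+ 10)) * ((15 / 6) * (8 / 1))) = 479115 / 512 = 935.77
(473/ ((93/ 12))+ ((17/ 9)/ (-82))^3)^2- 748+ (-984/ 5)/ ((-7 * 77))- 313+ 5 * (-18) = 1077158246444497838414329831/ 418427604553752573151680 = 2574.30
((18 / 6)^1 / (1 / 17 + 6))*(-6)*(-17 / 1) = 5202 / 103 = 50.50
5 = 5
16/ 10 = 8/ 5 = 1.60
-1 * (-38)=38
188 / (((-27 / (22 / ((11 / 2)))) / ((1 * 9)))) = -752 / 3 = -250.67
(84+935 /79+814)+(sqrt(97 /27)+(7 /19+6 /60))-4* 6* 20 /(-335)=913.63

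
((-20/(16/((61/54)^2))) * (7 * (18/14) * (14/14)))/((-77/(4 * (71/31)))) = 1320955/773388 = 1.71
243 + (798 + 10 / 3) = 3133 / 3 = 1044.33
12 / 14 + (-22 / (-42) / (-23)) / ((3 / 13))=157 / 207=0.76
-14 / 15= -0.93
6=6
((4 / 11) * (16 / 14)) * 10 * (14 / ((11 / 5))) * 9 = 28800 / 121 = 238.02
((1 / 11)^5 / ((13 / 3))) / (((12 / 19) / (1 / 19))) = 1 / 8374652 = 0.00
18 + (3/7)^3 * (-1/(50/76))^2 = 3897738/214375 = 18.18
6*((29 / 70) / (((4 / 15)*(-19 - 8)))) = -29 / 84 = -0.35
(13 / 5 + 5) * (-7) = -266 / 5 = -53.20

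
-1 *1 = -1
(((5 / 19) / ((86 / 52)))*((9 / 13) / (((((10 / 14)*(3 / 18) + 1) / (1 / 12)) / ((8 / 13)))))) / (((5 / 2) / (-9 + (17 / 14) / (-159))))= -481224 / 26456911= -0.02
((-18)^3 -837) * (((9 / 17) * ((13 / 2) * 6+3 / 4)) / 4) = -9543339 / 272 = -35085.81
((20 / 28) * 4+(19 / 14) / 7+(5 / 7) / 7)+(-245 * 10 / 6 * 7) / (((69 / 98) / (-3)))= 82375621 / 6762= 12182.14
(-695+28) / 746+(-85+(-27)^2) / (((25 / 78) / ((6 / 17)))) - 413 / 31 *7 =6044612117 / 9828550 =615.01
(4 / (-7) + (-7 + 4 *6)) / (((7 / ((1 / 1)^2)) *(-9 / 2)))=-230 / 441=-0.52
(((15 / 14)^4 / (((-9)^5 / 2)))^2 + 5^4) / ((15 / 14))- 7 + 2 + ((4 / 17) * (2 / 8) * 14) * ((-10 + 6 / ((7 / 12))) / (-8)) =413064268379183821 / 714268489235616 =578.30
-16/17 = -0.94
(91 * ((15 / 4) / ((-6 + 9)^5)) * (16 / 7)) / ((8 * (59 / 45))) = 325 / 1062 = 0.31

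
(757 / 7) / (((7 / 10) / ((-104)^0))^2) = 75700 / 343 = 220.70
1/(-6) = -1/6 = -0.17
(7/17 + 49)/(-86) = -420/731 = -0.57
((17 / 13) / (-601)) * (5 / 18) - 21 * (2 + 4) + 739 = 86208557 / 140634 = 613.00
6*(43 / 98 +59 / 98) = 306 / 49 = 6.24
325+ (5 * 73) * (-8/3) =-1945/3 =-648.33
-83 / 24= -3.46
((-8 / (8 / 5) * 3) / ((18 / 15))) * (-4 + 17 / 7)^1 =275 / 14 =19.64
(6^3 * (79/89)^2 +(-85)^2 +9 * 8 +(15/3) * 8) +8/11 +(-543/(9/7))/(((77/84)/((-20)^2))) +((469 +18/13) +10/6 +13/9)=-1797356680804/10194327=-176309.50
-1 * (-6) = 6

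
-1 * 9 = -9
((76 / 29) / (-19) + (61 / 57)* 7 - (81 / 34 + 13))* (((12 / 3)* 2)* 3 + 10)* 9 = -1353747 / 551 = -2456.89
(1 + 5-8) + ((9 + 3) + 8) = 18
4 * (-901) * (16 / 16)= -3604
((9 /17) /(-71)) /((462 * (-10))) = 3 /1858780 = 0.00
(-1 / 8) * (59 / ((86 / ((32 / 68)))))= -59 / 1462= -0.04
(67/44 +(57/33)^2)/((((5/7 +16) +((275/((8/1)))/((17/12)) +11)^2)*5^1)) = 4412163/6170067695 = 0.00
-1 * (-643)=643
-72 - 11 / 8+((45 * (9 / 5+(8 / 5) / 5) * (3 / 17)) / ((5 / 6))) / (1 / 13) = 643469 / 3400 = 189.26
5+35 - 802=-762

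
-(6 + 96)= -102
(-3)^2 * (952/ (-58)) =-4284/ 29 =-147.72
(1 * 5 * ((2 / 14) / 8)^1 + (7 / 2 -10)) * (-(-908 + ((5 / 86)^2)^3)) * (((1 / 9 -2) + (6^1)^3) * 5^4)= -158830073378973255224375 / 203901886508544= -778953427.55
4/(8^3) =1/128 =0.01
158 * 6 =948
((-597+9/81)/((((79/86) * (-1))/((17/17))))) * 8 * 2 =93568/9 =10396.44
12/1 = 12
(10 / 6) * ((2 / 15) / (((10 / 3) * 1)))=1 / 15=0.07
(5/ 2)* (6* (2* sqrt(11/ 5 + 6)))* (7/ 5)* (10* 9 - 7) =3486* sqrt(205)/ 5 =9982.38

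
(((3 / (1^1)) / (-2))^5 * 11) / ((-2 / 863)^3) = 1718032384431 / 256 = 6711064001.68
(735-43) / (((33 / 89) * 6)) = 30794 / 99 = 311.05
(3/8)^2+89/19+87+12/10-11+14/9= 4573519/54720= 83.58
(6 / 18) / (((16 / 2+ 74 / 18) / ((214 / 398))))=321 / 21691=0.01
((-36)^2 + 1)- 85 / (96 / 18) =20497 / 16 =1281.06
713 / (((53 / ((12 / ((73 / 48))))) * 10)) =205344 / 19345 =10.61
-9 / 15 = -3 / 5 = -0.60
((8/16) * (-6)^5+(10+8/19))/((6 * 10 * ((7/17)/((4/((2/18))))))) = -3757374/665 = -5650.19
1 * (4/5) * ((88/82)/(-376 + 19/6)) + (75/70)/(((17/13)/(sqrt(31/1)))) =-1056/458585 + 195 * sqrt(31)/238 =4.56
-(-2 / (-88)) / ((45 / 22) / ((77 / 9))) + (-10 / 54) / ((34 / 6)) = -1759 / 13770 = -0.13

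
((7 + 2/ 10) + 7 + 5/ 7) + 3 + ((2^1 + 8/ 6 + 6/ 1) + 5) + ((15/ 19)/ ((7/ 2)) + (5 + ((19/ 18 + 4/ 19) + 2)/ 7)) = 64877/ 1710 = 37.94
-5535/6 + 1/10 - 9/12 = -18463/20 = -923.15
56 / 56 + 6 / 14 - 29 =-193 / 7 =-27.57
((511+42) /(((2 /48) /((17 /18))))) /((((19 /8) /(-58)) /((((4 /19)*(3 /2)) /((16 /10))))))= -21810320 /361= -60416.40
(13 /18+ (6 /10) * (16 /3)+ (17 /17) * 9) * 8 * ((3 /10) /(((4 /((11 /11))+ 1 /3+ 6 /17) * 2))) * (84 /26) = 830382 /77675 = 10.69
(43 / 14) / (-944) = -43 / 13216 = -0.00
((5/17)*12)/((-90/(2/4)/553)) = -553/51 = -10.84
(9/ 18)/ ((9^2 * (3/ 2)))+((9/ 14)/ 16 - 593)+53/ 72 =-32235697/ 54432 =-592.22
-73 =-73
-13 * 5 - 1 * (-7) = -58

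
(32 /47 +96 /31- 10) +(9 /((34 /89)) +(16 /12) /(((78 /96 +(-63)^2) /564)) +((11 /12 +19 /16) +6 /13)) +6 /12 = 20214955331693 /981709605552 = 20.59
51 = 51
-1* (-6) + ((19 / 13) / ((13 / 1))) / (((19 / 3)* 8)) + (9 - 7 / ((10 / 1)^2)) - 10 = 166709 / 33800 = 4.93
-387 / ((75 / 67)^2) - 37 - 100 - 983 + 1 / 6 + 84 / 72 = -2676581 / 1875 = -1427.51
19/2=9.50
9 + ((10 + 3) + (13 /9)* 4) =250 /9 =27.78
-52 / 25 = -2.08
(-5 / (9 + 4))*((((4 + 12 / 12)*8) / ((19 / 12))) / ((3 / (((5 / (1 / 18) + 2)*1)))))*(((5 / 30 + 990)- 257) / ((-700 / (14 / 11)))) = 3237664 / 8151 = 397.21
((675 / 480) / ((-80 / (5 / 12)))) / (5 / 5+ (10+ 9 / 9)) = -5 / 8192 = -0.00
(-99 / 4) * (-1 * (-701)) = -69399 / 4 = -17349.75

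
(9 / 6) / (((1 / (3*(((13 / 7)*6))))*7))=351 / 49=7.16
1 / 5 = 0.20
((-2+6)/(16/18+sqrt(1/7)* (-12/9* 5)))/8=-135* sqrt(7)/1576 - 63/788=-0.31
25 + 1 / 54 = 1351 / 54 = 25.02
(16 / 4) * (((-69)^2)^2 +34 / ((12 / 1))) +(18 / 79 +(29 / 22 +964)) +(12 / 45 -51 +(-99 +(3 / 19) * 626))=14970426283141 / 165110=90669409.99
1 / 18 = 0.06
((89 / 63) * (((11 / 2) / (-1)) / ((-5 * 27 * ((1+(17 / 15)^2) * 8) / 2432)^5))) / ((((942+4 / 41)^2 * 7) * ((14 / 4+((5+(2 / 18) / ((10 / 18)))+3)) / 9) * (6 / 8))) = 23442199863808000000 / 19637425981833583866735429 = 0.00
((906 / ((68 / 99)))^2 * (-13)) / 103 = -26146294317 / 119068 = -219591.28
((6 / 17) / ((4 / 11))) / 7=33 / 238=0.14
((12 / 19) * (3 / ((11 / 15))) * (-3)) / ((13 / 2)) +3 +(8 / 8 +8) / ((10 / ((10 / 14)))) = 93207 / 38038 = 2.45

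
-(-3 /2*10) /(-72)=-5 /24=-0.21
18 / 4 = 4.50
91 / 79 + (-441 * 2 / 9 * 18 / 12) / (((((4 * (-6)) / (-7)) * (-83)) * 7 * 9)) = 547687 / 472104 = 1.16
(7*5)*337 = 11795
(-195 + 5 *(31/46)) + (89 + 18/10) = -23191/230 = -100.83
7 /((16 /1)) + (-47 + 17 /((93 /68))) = -50789 /1488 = -34.13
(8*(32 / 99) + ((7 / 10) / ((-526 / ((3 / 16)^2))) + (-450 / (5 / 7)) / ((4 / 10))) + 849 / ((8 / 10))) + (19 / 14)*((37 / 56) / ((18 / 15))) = -3334126502573 / 6532162560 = -510.42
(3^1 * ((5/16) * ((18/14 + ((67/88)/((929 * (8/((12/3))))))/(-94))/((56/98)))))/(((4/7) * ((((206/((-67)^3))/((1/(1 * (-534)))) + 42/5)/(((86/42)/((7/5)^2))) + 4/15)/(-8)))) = -70438597930072378125/20649712578070636544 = -3.41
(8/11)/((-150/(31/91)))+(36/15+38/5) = 750626/75075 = 10.00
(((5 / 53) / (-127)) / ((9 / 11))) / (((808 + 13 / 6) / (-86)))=0.00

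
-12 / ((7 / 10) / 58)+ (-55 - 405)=-10180 / 7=-1454.29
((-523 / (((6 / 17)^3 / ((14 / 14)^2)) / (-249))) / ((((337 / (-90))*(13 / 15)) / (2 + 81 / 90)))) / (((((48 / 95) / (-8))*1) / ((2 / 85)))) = 34562028755 / 35048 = 986134.12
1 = 1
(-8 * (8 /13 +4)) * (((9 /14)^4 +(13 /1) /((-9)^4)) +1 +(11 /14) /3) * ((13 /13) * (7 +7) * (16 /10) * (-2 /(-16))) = -1446423652 /9751833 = -148.32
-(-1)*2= 2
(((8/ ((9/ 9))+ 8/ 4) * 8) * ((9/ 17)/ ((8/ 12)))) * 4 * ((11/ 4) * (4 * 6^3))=10264320/ 17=603783.53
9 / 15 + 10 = 53 / 5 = 10.60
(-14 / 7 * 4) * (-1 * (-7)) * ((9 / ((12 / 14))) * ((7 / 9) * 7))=-9604 / 3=-3201.33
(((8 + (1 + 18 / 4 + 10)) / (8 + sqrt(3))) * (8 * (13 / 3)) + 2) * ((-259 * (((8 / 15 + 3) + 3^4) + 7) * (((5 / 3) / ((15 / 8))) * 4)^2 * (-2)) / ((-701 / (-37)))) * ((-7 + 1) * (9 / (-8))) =134179977401344 / 5772735 - 16464296855552 * sqrt(3) / 5772735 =18303798.59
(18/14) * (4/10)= 18/35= 0.51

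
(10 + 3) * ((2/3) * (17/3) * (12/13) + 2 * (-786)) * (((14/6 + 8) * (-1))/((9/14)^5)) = 1019892861568/531441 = 1919108.35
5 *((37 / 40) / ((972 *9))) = 37 / 69984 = 0.00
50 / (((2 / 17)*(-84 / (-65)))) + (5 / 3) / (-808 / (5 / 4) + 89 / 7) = 612689975 / 1863036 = 328.87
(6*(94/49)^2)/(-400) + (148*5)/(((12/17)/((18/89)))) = 2264753697/10684450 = 211.97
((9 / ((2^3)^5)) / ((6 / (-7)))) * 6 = -63 / 32768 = -0.00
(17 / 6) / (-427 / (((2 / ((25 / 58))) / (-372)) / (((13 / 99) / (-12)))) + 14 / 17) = -553146 / 72973649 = -0.01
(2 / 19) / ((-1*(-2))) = 0.05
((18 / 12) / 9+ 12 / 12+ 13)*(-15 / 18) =-425 / 36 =-11.81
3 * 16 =48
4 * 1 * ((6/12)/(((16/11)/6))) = 33/4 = 8.25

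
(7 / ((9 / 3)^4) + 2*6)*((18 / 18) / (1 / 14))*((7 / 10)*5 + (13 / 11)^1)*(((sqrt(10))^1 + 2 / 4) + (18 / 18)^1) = 64169 / 54 + 64169*sqrt(10) / 81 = 3693.50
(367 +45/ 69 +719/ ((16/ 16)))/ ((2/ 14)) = 174951/ 23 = 7606.57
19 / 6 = 3.17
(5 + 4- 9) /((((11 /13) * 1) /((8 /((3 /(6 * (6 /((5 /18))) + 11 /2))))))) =0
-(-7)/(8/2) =7/4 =1.75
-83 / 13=-6.38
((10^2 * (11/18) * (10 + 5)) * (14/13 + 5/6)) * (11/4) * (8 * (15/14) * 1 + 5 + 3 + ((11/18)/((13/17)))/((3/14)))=112408561375/1149876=97757.12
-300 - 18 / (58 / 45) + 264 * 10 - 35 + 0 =66440 / 29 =2291.03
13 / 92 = 0.14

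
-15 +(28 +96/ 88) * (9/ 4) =555/ 11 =50.45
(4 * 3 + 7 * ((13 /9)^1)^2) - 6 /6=2074 /81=25.60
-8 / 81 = -0.10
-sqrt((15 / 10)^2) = -3 / 2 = -1.50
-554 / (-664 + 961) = -554 / 297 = -1.87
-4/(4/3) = -3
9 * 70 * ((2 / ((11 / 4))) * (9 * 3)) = 136080 / 11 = 12370.91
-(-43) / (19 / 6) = 258 / 19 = 13.58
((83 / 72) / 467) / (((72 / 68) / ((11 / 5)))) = 0.01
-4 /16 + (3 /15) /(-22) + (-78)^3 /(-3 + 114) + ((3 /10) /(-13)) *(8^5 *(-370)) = 29154765063 /105820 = 275512.81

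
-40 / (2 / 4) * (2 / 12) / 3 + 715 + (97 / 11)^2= 858476 / 1089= 788.32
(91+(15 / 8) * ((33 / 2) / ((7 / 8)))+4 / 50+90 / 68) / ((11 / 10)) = 760176 / 6545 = 116.15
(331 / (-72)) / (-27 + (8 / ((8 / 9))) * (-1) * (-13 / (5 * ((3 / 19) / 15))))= -331 / 158112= -0.00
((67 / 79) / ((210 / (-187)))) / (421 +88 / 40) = -12529 / 7020888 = -0.00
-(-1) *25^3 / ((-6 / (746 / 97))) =-20027.92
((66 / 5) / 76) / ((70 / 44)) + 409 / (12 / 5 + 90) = 995333 / 219450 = 4.54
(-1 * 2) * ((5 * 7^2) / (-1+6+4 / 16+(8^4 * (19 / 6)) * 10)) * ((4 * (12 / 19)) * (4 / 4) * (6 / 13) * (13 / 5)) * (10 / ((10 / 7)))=-2370816 / 29574317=-0.08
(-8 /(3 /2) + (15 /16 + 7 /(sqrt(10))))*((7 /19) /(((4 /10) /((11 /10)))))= -16247 /3648 + 539*sqrt(10) /760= -2.21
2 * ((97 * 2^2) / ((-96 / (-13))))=1261 / 12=105.08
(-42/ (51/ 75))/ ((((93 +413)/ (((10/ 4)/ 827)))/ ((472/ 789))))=-206500/ 935471801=-0.00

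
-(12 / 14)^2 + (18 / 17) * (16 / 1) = 13500 / 833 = 16.21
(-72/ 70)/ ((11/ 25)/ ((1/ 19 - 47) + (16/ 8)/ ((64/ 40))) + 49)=-69460/ 3308347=-0.02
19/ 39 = 0.49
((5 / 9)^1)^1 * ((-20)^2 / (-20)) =-100 / 9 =-11.11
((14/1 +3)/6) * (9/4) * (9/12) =153/32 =4.78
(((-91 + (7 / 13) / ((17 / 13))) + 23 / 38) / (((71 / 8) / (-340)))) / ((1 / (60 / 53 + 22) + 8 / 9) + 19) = 51311630880 / 296686919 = 172.95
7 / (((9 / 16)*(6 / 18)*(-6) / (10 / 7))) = -80 / 9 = -8.89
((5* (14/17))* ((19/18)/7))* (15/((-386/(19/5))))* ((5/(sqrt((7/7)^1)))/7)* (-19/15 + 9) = -104690/206703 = -0.51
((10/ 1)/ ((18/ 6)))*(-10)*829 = -82900/ 3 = -27633.33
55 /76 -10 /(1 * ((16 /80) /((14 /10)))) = -5265 /76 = -69.28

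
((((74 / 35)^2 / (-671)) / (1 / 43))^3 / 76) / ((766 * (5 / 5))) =-0.00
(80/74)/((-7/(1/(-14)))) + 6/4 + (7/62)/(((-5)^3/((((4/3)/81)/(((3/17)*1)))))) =15476627137/10242996750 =1.51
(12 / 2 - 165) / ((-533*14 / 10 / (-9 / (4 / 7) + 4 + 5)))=-21465 / 14924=-1.44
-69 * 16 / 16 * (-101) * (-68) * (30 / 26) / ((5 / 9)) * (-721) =9225255564 / 13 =709635043.38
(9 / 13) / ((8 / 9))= 81 / 104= 0.78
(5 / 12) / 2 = 5 / 24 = 0.21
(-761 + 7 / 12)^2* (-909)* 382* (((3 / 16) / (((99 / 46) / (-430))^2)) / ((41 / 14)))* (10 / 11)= -1374741754427603515625 / 2946834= -466514827244291.17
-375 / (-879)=125 / 293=0.43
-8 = -8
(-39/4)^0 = 1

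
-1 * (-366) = 366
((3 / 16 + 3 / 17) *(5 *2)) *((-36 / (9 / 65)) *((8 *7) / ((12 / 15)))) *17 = -1126125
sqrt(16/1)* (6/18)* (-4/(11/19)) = -304/33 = -9.21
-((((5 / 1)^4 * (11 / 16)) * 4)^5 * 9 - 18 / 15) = -691155910491943353231 / 5120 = -134991388767957686.18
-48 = -48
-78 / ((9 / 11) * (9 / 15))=-1430 / 9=-158.89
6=6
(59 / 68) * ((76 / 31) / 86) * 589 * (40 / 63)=425980 / 46053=9.25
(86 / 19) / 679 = 86 / 12901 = 0.01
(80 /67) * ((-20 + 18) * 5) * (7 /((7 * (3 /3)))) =-800 /67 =-11.94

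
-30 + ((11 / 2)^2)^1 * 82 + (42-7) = 4971 / 2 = 2485.50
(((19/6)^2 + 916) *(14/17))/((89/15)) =68635/534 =128.53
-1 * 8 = -8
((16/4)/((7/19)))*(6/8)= 57/7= 8.14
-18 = -18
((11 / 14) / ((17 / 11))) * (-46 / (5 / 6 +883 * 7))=-16698 / 4413829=-0.00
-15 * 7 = -105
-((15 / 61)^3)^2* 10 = -113906250 / 51520374361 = -0.00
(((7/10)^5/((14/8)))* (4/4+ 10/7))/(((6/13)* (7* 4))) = 10829/600000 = 0.02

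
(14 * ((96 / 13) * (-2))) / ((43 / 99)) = -266112 / 559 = -476.05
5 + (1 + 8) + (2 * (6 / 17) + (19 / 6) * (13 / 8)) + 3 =18647 / 816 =22.85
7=7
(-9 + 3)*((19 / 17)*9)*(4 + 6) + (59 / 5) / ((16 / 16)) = -50297 / 85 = -591.73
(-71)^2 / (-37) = -5041 / 37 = -136.24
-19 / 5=-3.80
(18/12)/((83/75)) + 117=118.36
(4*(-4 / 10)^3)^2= 1024 / 15625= 0.07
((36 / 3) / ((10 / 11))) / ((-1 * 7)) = -66 / 35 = -1.89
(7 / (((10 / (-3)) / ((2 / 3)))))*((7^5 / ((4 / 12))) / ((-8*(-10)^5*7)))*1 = -0.01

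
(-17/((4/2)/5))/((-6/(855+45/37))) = 224400/37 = 6064.86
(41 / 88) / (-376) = -41 / 33088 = -0.00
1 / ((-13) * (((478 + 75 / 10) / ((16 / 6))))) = -16 / 37869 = -0.00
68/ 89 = 0.76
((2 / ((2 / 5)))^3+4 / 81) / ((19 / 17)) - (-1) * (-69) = 66002 / 1539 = 42.89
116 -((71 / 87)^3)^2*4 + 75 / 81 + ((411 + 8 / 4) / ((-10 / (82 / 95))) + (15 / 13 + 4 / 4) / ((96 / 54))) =870848130956518181 / 10710567164922300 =81.31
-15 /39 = -5 /13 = -0.38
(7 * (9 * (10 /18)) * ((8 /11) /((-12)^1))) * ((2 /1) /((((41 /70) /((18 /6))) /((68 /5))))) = -133280 /451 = -295.52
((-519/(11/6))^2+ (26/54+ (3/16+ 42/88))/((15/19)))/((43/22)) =1461341221/35640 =41002.84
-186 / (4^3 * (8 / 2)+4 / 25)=-2325 / 3202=-0.73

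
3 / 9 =1 / 3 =0.33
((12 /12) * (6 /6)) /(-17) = -1 /17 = -0.06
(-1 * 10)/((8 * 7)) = -5/28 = -0.18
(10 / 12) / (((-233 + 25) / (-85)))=425 / 1248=0.34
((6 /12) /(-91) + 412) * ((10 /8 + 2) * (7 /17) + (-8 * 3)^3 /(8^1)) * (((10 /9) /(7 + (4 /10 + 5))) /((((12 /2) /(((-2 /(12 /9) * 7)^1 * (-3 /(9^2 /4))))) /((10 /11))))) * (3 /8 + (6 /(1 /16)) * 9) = -12986086.45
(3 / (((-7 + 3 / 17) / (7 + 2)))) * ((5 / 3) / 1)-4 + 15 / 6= -939 / 116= -8.09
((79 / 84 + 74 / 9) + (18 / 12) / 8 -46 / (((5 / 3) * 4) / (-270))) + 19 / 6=1890521 / 1008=1875.52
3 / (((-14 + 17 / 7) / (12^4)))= -5376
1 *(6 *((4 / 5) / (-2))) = -12 / 5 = -2.40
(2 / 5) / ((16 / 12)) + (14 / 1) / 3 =149 / 30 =4.97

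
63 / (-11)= -63 / 11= -5.73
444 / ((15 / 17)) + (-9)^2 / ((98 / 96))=142724 / 245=582.55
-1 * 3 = -3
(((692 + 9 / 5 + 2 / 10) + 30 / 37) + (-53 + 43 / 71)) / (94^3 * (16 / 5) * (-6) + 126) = -4219070 / 104732492559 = -0.00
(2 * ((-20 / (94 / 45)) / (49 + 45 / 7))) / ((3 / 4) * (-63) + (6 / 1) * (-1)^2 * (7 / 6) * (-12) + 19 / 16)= 25200 / 9487279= 0.00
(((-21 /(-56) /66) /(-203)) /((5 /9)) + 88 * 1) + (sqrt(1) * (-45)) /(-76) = 300695609 /3394160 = 88.59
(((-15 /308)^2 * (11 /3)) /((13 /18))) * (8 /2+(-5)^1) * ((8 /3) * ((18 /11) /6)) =-0.01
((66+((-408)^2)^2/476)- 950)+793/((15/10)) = 1222504154/21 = 58214483.52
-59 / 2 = -29.50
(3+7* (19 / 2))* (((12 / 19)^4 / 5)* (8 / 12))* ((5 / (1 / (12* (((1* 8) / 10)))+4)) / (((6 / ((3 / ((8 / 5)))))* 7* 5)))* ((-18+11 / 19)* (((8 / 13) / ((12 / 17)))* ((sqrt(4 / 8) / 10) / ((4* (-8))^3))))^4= 139354969591819099 / 7531236161098691729090090589224960000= 0.00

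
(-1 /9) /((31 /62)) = -2 /9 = -0.22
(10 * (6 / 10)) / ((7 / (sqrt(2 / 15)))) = 2 * sqrt(30) / 35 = 0.31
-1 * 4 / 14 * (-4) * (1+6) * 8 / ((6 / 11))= 352 / 3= 117.33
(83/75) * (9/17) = 249/425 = 0.59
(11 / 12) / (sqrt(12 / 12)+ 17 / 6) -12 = -541 / 46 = -11.76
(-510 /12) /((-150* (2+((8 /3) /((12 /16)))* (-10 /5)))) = -51 /920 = -0.06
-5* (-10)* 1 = 50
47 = 47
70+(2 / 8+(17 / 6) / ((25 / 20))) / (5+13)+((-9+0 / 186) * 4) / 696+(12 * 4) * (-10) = -12838441 / 31320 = -409.91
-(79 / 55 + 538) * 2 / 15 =-59338 / 825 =-71.92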